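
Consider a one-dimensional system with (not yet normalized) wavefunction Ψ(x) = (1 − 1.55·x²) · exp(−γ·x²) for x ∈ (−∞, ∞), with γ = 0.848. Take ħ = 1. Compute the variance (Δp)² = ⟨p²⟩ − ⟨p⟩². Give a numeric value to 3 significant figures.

Compute ⟨p⟩ and ⟨p²⟩ separately; (Δp)² = ⟨p²⟩ − ⟨p⟩².
Expand each integrand as polynomial × e^(−2γx²) and use ∫x^(2j)·e^(−2γx²) dx = (2j−1)!!/(4γ)^j · √(π/(2γ)), odd powers → 0; here √(π/(2γ)) = 1.3610. Differentiate with the product rule, d/dx e^(−γx²) = −2γx·e^(−γx²).
Normalization: ∫|Ψ|² dx = 0.96974.
⟨p⟩ = 0.0000 and ⟨p²⟩ = 4.0175.
(Δp)² = 4.0175 − (0.0000)² = 4.0175.

4.02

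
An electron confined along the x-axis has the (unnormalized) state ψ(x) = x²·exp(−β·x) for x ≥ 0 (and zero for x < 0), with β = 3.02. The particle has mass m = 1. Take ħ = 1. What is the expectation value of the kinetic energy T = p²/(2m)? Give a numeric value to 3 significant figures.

T = −(ħ²/2m) d²/dx², so ⟨T⟩ = −(ħ²/2m) ∫ ψ*·ψ'' dx / ∫|ψ|² dx; with m = 1.
Differentiate x²·exp(−β·x) with the product rule; every integrand then reduces to terms xʲ·e^(−2βx) on [0, ∞), with ∫₀^∞ xʲ·e^(−2βx) dx = j!/(2β)^(j+1).
State is unnormalized: ∫|ψ|² dx = 0.0029856, and ∫ψ*·(−ħ²/2m · ψ'') dx = 0.0045383, so ⟨T⟩ = 0.0045383 / 0.0029856.
⟨T⟩ = 1.5201.

1.52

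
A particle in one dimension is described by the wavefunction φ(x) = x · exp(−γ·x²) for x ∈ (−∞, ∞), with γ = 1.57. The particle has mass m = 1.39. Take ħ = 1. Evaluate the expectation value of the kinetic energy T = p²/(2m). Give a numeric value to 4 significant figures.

1.694

T = −(ħ²/2m) d²/dx², so ⟨T⟩ = −(ħ²/2m) ∫ φ*·φ'' dx / ∫|φ|² dx; with m = 1.39.
Expand each integrand as polynomial × e^(−2γx²) and use ∫x^(2j)·e^(−2γx²) dx = (2j−1)!!/(4γ)^j · √(π/(2γ)), odd powers → 0; here √(π/(2γ)) = 1.0003. Differentiate with the product rule, d/dx e^(−γx²) = −2γx·e^(−γx²).
State is unnormalized: ∫|φ|² dx = 0.15928, and ∫φ*·(−ħ²/2m · φ'') dx = 0.26985, so ⟨T⟩ = 0.26985 / 0.15928.
⟨T⟩ = 1.6942.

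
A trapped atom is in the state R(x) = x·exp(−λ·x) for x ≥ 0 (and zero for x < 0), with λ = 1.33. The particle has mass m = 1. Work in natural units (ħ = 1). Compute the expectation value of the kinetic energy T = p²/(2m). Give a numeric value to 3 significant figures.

0.884

T = −(ħ²/2m) d²/dx², so ⟨T⟩ = −(ħ²/2m) ∫ R*·R'' dx / ∫|R|² dx; with m = 1.
Differentiate x·exp(−λ·x) with the product rule; every integrand then reduces to terms xʲ·e^(−2λx) on [0, ∞), with ∫₀^∞ xʲ·e^(−2λx) dx = j!/(2λ)^(j+1).
State is unnormalized: ∫|R|² dx = 0.10626, and ∫R*·(−ħ²/2m · R'') dx = 0.093985, so ⟨T⟩ = 0.093985 / 0.10626.
⟨T⟩ = 0.88445.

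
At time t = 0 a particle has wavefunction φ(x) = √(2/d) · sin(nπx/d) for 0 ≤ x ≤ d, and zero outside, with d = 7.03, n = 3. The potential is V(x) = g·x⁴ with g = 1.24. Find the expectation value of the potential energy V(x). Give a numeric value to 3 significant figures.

572.

⟨V⟩ = ∫ V(x)·|φ|² dx.
With sin²θ = (1 − cos2θ)/2 on 0 ≤ x ≤ d: ∫sin²(nπx/d) dx = d/2, ∫x·sin²(nπx/d) dx = d²/4, ∫x²·sin²(nπx/d) dx = d³·(1/6 − 1/(4n²π²)); higher powers xᵏ the same way, integrating xᵏ·cos(2nπx/d) by parts.
⟨V⟩ = 572.20.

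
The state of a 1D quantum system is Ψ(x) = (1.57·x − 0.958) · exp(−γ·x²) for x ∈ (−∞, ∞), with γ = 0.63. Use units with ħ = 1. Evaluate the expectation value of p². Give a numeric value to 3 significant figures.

1.28

p² Ψ = −ħ² d²Ψ/dx²; ⟨p²⟩ = −ħ² ∫ Ψ*·Ψ'' dx / ∫|Ψ|² dx.
Expand each integrand as polynomial × e^(−2γx²) and use ∫x^(2j)·e^(−2γx²) dx = (2j−1)!!/(4γ)^j · √(π/(2γ)), odd powers → 0; here √(π/(2γ)) = 1.5790. Differentiate with the product rule, d/dx e^(−γx²) = −2γx·e^(−γx²).
State is unnormalized: ∫|Ψ|² dx = 2.9937, and ∫Ψ*·(−ħ² Ψ'') dx = 3.8321, so ⟨p²⟩ = 3.8321 / 2.9937.
⟨p²⟩ = 1.2801.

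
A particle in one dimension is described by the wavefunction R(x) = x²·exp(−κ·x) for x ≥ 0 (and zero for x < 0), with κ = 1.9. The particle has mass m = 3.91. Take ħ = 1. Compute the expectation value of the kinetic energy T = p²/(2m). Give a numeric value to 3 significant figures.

T = −(ħ²/2m) d²/dx², so ⟨T⟩ = −(ħ²/2m) ∫ R*·R'' dx / ∫|R|² dx; with m = 3.91.
Differentiate x²·exp(−κ·x) with the product rule; every integrand then reduces to terms xʲ·e^(−2κx) on [0, ∞), with ∫₀^∞ xʲ·e^(−2κx) dx = j!/(2κ)^(j+1).
State is unnormalized: ∫|R|² dx = 0.030290, and ∫R*·(−ħ²/2m · R'') dx = 0.0046609, so ⟨T⟩ = 0.0046609 / 0.030290.
⟨T⟩ = 0.15388.

0.154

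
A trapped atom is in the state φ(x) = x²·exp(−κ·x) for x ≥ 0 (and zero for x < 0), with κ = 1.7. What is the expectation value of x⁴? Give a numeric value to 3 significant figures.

12.6

⟨x⁴⟩ = ∫ x⁴·|φ|² dx / ∫|φ|² dx (integrals over the domain).
Every integrand reduces to terms xʲ·e^(−2κx) on [0, ∞); use ∫₀^∞ xʲ·e^(−2κx) dx = j!/(2κ)^(j+1).
State is unnormalized: ∫|φ|² dx = 0.052822, and ∫φ*·x⁴·φ dx = 0.66406, so ⟨x⁴⟩ = 0.66406 / 0.052822.
⟨x⁴⟩ = 12.572.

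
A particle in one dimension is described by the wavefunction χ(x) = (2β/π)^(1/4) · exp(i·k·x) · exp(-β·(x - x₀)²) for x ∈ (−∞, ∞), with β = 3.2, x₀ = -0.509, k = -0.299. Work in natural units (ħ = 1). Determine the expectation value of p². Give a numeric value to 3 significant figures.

3.29

p² χ = −ħ² d²χ/dx²; ⟨p²⟩ = −ħ² ∫ χ*·χ'' dx.
Gaussian moments (u = x − x₀): ∫u^(2j)·e^(−2βu²) du = (2j−1)!!/(4β)^j · √(π/(2β)), odd powers integrate to 0; here √(π/(2β)) = 0.70062. Derivatives: χ′ = (ik − 2βu)·χ, χ″ = ((ik − 2βu)² − 2β)·χ; the odd-in-u pieces drop out.
⟨p²⟩ = 3.2894.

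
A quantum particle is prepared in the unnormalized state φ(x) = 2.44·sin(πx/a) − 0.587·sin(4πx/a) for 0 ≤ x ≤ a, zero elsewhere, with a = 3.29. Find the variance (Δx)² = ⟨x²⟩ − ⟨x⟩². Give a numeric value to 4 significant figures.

0.3813

Compute ⟨x⟩ and ⟨x²⟩ separately, then (Δx)² = ⟨x²⟩ − ⟨x⟩².
On 0 ≤ x ≤ a (j ≠ l): ∫sin²(jπx/a) dx = a/2, ∫sin(jπx/a)·sin(lπx/a) dx = 0; diagonal moments ∫x·sin²(jπx/a) dx = a²/4, ∫x²·sin²(jπx/a) dx = a³·(1/6 − 1/(4j²π²)); cross terms ∫x·sin(jπx/a)·sin(lπx/a) dx = 0 for j + l even and −4jla²/(π²(j² − l²)²) for j + l odd, ∫x²·sin(jπx/a)·sin(lπx/a) dx = (−1)^(j+l)·4jla³/(π²(j² − l²)²); higher powers the same way via product-to-sum and parts.
Normalization: ∫|φ|² dx = 10.360.
⟨x⟩ = 1.6666 and ⟨x²⟩ = 3.1587.
(Δx)² = 3.1587 − (1.6666)² = 0.38131.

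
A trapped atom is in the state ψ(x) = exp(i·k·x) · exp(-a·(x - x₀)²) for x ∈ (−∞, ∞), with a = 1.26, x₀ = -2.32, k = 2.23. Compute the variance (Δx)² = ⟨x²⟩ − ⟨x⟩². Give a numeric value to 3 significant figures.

Compute ⟨x⟩ and ⟨x²⟩ separately, then (Δx)² = ⟨x²⟩ − ⟨x⟩².
Gaussian moments (u = x − x₀): ∫u^(2j)·e^(−2au²) du = (2j−1)!!/(4a)^j · √(π/(2a)), odd powers integrate to 0; here √(π/(2a)) = 1.1165.
Normalization: ∫|ψ|² dx = 1.1165.
⟨x⟩ = -2.3200 and ⟨x²⟩ = 5.5808.
(Δx)² = 5.5808 − (-2.3200)² = 0.19841.

0.198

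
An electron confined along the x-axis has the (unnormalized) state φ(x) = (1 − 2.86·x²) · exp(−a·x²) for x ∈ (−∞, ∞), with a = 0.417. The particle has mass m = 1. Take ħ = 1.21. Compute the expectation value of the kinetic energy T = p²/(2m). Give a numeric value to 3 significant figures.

1.19

T = −(ħ²/2m) d²/dx², so ⟨T⟩ = −(ħ²/2m) ∫ φ*·φ'' dx / ∫|φ|² dx; with m = 1.
Expand each integrand as polynomial × e^(−2ax²) and use ∫x^(2j)·e^(−2ax²) dx = (2j−1)!!/(4a)^j · √(π/(2a)), odd powers → 0; here √(π/(2a)) = 1.9408. Differentiate with the product rule, d/dx e^(−ax²) = −2ax·e^(−ax²).
State is unnormalized: ∫|φ|² dx = 12.403, and ∫φ*·(−ħ²/2m · φ'') dx = 14.817, so ⟨T⟩ = 14.817 / 12.403.
⟨T⟩ = 1.1946.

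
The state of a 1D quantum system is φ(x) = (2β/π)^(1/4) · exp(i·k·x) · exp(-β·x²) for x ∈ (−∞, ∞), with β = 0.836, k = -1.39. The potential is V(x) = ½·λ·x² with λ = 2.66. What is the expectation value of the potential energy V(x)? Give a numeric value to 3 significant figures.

0.398

⟨V⟩ = ∫ V(x)·|φ|² dx.
Gaussian moments: ∫x^(2j)·e^(−2βx²) dx = (2j−1)!!/(4β)^j · √(π/(2β)), odd powers integrate to 0; here √(π/(2β)) = 1.3707.
⟨V⟩ = 0.39773.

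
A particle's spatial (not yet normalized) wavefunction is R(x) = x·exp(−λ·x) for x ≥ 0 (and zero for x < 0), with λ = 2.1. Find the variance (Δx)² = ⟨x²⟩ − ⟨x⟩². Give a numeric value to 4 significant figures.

Compute ⟨x⟩ and ⟨x²⟩ separately, then (Δx)² = ⟨x²⟩ − ⟨x⟩².
Every integrand reduces to terms xʲ·e^(−2λx) on [0, ∞); use ∫₀^∞ xʲ·e^(−2λx) dx = j!/(2λ)^(j+1).
Normalization: ∫|R|² dx = 0.026995.
⟨x⟩ = 0.71429 and ⟨x²⟩ = 0.68027.
(Δx)² = 0.68027 − (0.71429)² = 0.17007.

0.1701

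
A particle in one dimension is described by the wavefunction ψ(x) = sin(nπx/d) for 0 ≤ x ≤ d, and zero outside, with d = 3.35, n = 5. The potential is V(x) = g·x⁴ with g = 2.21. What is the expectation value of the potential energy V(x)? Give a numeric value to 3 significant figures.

54.5

⟨V⟩ = ∫ V(x)·|ψ|² dx / ∫|ψ|² dx.
With sin²θ = (1 − cos2θ)/2 on 0 ≤ x ≤ d: ∫sin²(nπx/d) dx = d/2, ∫x·sin²(nπx/d) dx = d²/4, ∫x²·sin²(nπx/d) dx = d³·(1/6 − 1/(4n²π²)); higher powers xᵏ the same way, integrating xᵏ·cos(2nπx/d) by parts.
State is unnormalized: ∫|ψ|² dx = 1.6750, and ∫ψ*·V(x)·ψ dx = 91.365, so ⟨V⟩ = 91.365 / 1.6750.
⟨V⟩ = 54.546.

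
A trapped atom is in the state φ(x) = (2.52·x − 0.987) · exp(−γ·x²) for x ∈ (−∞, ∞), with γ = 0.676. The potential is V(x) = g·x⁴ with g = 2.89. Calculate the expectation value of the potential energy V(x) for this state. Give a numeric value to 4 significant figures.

4.538

⟨V⟩ = ∫ V(x)·|φ|² dx / ∫|φ|² dx.
Expand each integrand as polynomial × e^(−2γx²) and use ∫x^(2j)·e^(−2γx²) dx = (2j−1)!!/(4γ)^j · √(π/(2γ)), odd powers → 0; here √(π/(2γ)) = 1.5244.
State is unnormalized: ∫|φ|² dx = 5.0650, and ∫φ*·V(x)·φ dx = 22.986, so ⟨V⟩ = 22.986 / 5.0650.
⟨V⟩ = 4.5383.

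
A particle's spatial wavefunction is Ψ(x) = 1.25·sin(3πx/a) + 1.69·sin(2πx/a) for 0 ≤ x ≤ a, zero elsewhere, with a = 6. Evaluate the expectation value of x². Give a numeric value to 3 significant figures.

4.94

⟨x²⟩ = ∫ x²·|Ψ|² dx / ∫|Ψ|² dx (integrals over the domain).
On 0 ≤ x ≤ a (j ≠ l): ∫sin²(jπx/a) dx = a/2, ∫sin(jπx/a)·sin(lπx/a) dx = 0; diagonal moments ∫x·sin²(jπx/a) dx = a²/4, ∫x²·sin²(jπx/a) dx = a³·(1/6 − 1/(4j²π²)); cross terms ∫x·sin(jπx/a)·sin(lπx/a) dx = 0 for j + l even and −4jla²/(π²(j² − l²)²) for j + l odd, ∫x²·sin(jπx/a)·sin(lπx/a) dx = (−1)^(j+l)·4jla³/(π²(j² − l²)²); higher powers the same way via product-to-sum and parts.
State is unnormalized: ∫|Ψ|² dx = 13.256, and ∫Ψ*·x²·Ψ dx = 65.446, so ⟨x²⟩ = 65.446 / 13.256.
⟨x²⟩ = 4.9372.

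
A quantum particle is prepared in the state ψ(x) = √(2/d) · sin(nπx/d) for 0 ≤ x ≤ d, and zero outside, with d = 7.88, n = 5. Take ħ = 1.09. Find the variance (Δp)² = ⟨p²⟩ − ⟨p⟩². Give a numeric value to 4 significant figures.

4.721

Compute ⟨p⟩ and ⟨p²⟩ separately; (Δp)² = ⟨p²⟩ − ⟨p⟩².
d/dx sin(nπx/d) = (nπ/d)·cos(nπx/d) and d²/dx² sin(nπx/d) = −(nπ/d)²·sin(nπx/d); on 0 ≤ x ≤ d, ∫sin²(nπx/d) dx = d/2 and ∫sin(nπx/d)·cos(nπx/d) dx = 0.
⟨p⟩ = 0.0000 and ⟨p²⟩ = 4.7211.
(Δp)² = 4.7211 − (0.0000)² = 4.7211.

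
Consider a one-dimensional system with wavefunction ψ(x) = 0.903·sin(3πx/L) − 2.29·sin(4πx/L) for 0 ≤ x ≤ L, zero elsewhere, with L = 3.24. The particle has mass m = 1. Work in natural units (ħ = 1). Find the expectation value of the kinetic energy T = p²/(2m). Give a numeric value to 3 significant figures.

7.08

T = −(ħ²/2m) d²/dx², so ⟨T⟩ = −(ħ²/2m) ∫ ψ*·ψ'' dx / ∫|ψ|² dx; with m = 1.
d²/dx² sin(jπx/L) = −(jπ/L)²·sin(jπx/L); on 0 ≤ x ≤ L, ∫sin²(jπx/L) dx = L/2 and ∫sin(jπx/L)·sin(lπx/L) dx = 0 for j ≠ l, so only diagonal terms survive in ∫|ψ|² and ∫ψ·ψ″; ∫ψ·ψ′ dx = [ψ²/2] between the walls = 0.
State is unnormalized: ∫|ψ|² dx = 9.8164, and ∫ψ*·(−ħ²/2m · ψ'') dx = 69.486, so ⟨T⟩ = 69.486 / 9.8164.
⟨T⟩ = 7.0786.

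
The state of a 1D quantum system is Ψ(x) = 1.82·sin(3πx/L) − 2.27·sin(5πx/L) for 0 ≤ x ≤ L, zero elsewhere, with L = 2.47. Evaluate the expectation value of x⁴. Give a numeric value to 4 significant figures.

⟨x⁴⟩ = ∫ x⁴·|Ψ|² dx / ∫|Ψ|² dx (integrals over the domain).
On 0 ≤ x ≤ L (j ≠ l): ∫sin²(jπx/L) dx = L/2, ∫sin(jπx/L)·sin(lπx/L) dx = 0; diagonal moments ∫x·sin²(jπx/L) dx = L²/4, ∫x²·sin²(jπx/L) dx = L³·(1/6 − 1/(4j²π²)); cross terms ∫x·sin(jπx/L)·sin(lπx/L) dx = 0 for j + l even and −4jlL²/(π²(j² − l²)²) for j + l odd, ∫x²·sin(jπx/L)·sin(lπx/L) dx = (−1)^(j+l)·4jlL³/(π²(j² − l²)²); higher powers the same way via product-to-sum and parts.
State is unnormalized: ∫|Ψ|² dx = 10.455, and ∫Ψ*·x⁴·Ψ dx = 44.934, so ⟨x⁴⟩ = 44.934 / 10.455.
⟨x⁴⟩ = 4.2980.

4.298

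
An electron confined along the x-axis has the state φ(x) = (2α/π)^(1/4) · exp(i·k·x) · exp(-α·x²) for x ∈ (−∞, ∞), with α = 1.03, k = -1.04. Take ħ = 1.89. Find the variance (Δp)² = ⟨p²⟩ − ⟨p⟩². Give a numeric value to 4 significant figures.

Compute ⟨p⟩ and ⟨p²⟩ separately; (Δp)² = ⟨p²⟩ − ⟨p⟩².
Gaussian moments: ∫x^(2j)·e^(−2αx²) dx = (2j−1)!!/(4α)^j · √(π/(2α)), odd powers integrate to 0; here √(π/(2α)) = 1.2349. Derivatives: φ′ = (ik − 2αx)·φ, φ″ = ((ik − 2αx)² − 2α)·φ; the odd-in-x pieces drop out.
⟨p⟩ = -1.9656 and ⟨p²⟩ = 7.5428.
(Δp)² = 7.5428 − (-1.9656)² = 3.6793.

3.679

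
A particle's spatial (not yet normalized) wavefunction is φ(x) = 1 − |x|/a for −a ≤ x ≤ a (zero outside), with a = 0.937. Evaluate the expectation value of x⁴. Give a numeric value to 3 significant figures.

⟨x⁴⟩ = ∫ x⁴·|φ|² dx / ∫|φ|² dx (integrals over the domain).
φ is even, so ∫ over [−a, a] = 2∫₀ᵃ with φ = 1 − x/a there: ∫₀ᵃ (1 − x/a)² dx = a/3, ∫₀ᵃ x²(1 − x/a)² dx = a³/30, ∫₀ᵃ x⁴(1 − x/a)² dx = a⁵/105.
State is unnormalized: ∫|φ|² dx = 0.62467, and ∫φ*·x⁴·φ dx = 0.013757, so ⟨x⁴⟩ = 0.013757 / 0.62467.
⟨x⁴⟩ = 0.022024.

0.0220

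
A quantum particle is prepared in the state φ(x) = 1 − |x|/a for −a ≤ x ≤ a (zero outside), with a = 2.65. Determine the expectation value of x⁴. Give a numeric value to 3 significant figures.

⟨x⁴⟩ = ∫ x⁴·|φ|² dx / ∫|φ|² dx (integrals over the domain).
φ is even, so ∫ over [−a, a] = 2∫₀ᵃ with φ = 1 − x/a there: ∫₀ᵃ (1 − x/a)² dx = a/3, ∫₀ᵃ x²(1 − x/a)² dx = a³/30, ∫₀ᵃ x⁴(1 − x/a)² dx = a⁵/105.
State is unnormalized: ∫|φ|² dx = 1.7667, and ∫φ*·x⁴·φ dx = 2.4893, so ⟨x⁴⟩ = 2.4893 / 1.7667.
⟨x⁴⟩ = 1.4090.

1.41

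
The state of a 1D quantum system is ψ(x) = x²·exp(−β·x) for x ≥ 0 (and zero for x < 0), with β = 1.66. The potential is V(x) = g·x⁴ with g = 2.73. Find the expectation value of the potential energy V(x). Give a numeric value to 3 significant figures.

⟨V⟩ = ∫ V(x)·|ψ|² dx / ∫|ψ|² dx.
Every integrand reduces to terms xʲ·e^(−2βx) on [0, ∞); use ∫₀^∞ xʲ·e^(−2βx) dx = j!/(2β)^(j+1).
State is unnormalized: ∫|ψ|² dx = 0.059501, and ∫ψ*·V(x)·ψ dx = 2.2462, so ⟨V⟩ = 2.2462 / 0.059501.
⟨V⟩ = 37.750.

37.8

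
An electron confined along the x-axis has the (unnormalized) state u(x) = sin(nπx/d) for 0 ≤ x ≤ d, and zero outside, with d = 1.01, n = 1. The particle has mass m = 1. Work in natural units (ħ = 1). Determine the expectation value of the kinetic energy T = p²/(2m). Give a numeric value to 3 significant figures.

T = −(ħ²/2m) d²/dx², so ⟨T⟩ = −(ħ²/2m) ∫ u*·u'' dx / ∫|u|² dx; with m = 1.
d/dx sin(nπx/d) = (nπ/d)·cos(nπx/d) and d²/dx² sin(nπx/d) = −(nπ/d)²·sin(nπx/d); on 0 ≤ x ≤ d, ∫sin²(nπx/d) dx = d/2 and ∫sin(nπx/d)·cos(nπx/d) dx = 0.
State is unnormalized: ∫|u|² dx = 0.50500, and ∫u*·(−ħ²/2m · u'') dx = 2.4430, so ⟨T⟩ = 2.4430 / 0.50500.
⟨T⟩ = 4.8376.

4.84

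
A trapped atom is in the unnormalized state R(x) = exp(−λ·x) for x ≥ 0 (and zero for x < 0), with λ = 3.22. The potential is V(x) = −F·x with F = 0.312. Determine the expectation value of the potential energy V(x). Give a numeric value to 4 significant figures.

-0.04845

⟨V⟩ = ∫ V(x)·|R|² dx / ∫|R|² dx.
Every integrand reduces to terms xʲ·e^(−2λx) on [0, ∞); use ∫₀^∞ xʲ·e^(−2λx) dx = j!/(2λ)^(j+1).
State is unnormalized: ∫|R|² dx = 0.15528, and ∫R*·V(x)·R dx = -0.0075229, so ⟨V⟩ = -0.0075229 / 0.15528.
⟨V⟩ = -0.048447.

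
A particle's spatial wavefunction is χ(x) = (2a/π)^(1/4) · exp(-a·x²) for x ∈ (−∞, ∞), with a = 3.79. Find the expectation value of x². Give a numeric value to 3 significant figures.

⟨x²⟩ = ∫ x²·|χ|² dx (integrals over the domain).
Gaussian moments: ∫x^(2j)·e^(−2ax²) dx = (2j−1)!!/(4a)^j · √(π/(2a)), odd powers integrate to 0; here √(π/(2a)) = 0.64378.
⟨x²⟩ = 0.065963.

0.0660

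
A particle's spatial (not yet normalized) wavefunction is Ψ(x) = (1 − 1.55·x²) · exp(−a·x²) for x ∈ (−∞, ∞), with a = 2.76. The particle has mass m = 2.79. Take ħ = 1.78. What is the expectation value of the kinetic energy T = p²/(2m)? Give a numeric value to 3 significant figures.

2.86

T = −(ħ²/2m) d²/dx², so ⟨T⟩ = −(ħ²/2m) ∫ Ψ*·Ψ'' dx / ∫|Ψ|² dx; with m = 2.79.
Expand each integrand as polynomial × e^(−2ax²) and use ∫x^(2j)·e^(−2ax²) dx = (2j−1)!!/(4a)^j · √(π/(2a)), odd powers → 0; here √(π/(2a)) = 0.75441. Differentiate with the product rule, d/dx e^(−ax²) = −2ax·e^(−ax²).
State is unnormalized: ∫|Ψ|² dx = 0.58718, and ∫Ψ*·(−ħ²/2m · Ψ'') dx = 1.6774, so ⟨T⟩ = 1.6774 / 0.58718.
⟨T⟩ = 2.8567.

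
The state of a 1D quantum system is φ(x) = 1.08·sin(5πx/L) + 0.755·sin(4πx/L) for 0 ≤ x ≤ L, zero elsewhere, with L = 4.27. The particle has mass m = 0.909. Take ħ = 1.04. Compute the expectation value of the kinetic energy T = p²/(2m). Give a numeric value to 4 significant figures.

7.100

T = −(ħ²/2m) d²/dx², so ⟨T⟩ = −(ħ²/2m) ∫ φ*·φ'' dx / ∫|φ|² dx; with m = 0.909.
d²/dx² sin(jπx/L) = −(jπ/L)²·sin(jπx/L); on 0 ≤ x ≤ L, ∫sin²(jπx/L) dx = L/2 and ∫sin(jπx/L)·sin(lπx/L) dx = 0 for j ≠ l, so only diagonal terms survive in ∫|φ|² and ∫φ·φ″; ∫φ·φ′ dx = [φ²/2] between the walls = 0.
State is unnormalized: ∫|φ|² dx = 3.7073, and ∫φ*·(−ħ²/2m · φ'') dx = 26.320, so ⟨T⟩ = 26.320 / 3.7073.
⟨T⟩ = 7.0997.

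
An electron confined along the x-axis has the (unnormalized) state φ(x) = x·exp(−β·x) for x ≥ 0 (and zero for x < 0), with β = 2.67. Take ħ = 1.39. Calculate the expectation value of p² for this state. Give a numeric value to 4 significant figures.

p² φ = −ħ² d²φ/dx²; ⟨p²⟩ = −ħ² ∫ φ*·φ'' dx / ∫|φ|² dx.
Differentiate x·exp(−β·x) with the product rule; every integrand then reduces to terms xʲ·e^(−2βx) on [0, ∞), with ∫₀^∞ xʲ·e^(−2βx) dx = j!/(2β)^(j+1).
State is unnormalized: ∫|φ|² dx = 0.013134, and ∫φ*·(−ħ² φ'') dx = 0.18091, so ⟨p²⟩ = 0.18091 / 0.013134.
⟨p²⟩ = 13.774.

13.77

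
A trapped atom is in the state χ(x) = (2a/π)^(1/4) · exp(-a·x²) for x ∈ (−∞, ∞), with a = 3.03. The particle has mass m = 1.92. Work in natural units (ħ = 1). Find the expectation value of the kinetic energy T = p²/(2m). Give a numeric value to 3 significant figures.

0.789

T = −(ħ²/2m) d²/dx², so ⟨T⟩ = −(ħ²/2m) ∫ χ*·χ'' dx; with m = 1.92.
Gaussian moments: ∫x^(2j)·e^(−2ax²) dx = (2j−1)!!/(4a)^j · √(π/(2a)), odd powers integrate to 0; here √(π/(2a)) = 0.72001. Derivatives: d/dx e^(−ax²) = −2ax·e^(−ax²), d²/dx² e^(−ax²) = (4a²x² − 2a)·e^(−ax²).
⟨T⟩ = 0.78906.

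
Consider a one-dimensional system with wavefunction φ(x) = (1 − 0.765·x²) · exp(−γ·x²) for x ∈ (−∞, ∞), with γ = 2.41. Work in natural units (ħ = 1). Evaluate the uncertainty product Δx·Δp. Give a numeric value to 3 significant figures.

Δx = √(⟨x²⟩−⟨x⟩²), Δp = √(⟨p²⟩−⟨p⟩²).
Expand each integrand as polynomial × e^(−2γx²) and use ∫x^(2j)·e^(−2γx²) dx = (2j−1)!!/(4γ)^j · √(π/(2γ)), odd powers → 0; here √(π/(2γ)) = 0.80733. Differentiate with the product rule, d/dx e^(−γx²) = −2γx·e^(−γx²).
Normalization: ∫|φ|² dx = 0.69445.
⟨x⟩ = 0.0000, ⟨x²⟩ = 0.074567 ⇒ Δx = 0.27307.
⟨p⟩ = 0.0000, ⟨p²⟩ = 3.3699 ⇒ Δp = 1.8357.
Δx·Δp = 0.50128.

0.501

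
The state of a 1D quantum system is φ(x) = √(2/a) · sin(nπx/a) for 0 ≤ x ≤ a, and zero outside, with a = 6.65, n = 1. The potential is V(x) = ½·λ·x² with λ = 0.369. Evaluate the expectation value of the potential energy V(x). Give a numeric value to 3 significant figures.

2.31

⟨V⟩ = ∫ V(x)·|φ|² dx.
With sin²θ = (1 − cos2θ)/2 on 0 ≤ x ≤ a: ∫sin²(nπx/a) dx = a/2, ∫x·sin²(nπx/a) dx = a²/4, ∫x²·sin²(nπx/a) dx = a³·(1/6 − 1/(4n²π²)); higher powers xᵏ the same way, integrating xᵏ·cos(2nπx/a) by parts.
⟨V⟩ = 2.3063.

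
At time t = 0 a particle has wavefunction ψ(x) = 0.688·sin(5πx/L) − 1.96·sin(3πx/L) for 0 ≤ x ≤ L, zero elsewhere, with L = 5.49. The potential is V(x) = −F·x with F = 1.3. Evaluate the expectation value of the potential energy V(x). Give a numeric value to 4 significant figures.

⟨V⟩ = ∫ V(x)·|ψ|² dx / ∫|ψ|² dx.
On 0 ≤ x ≤ L (j ≠ l): ∫sin²(jπx/L) dx = L/2, ∫sin(jπx/L)·sin(lπx/L) dx = 0; diagonal moments ∫x·sin²(jπx/L) dx = L²/4, ∫x²·sin²(jπx/L) dx = L³·(1/6 − 1/(4j²π²)); cross terms ∫x·sin(jπx/L)·sin(lπx/L) dx = 0 for j + l even and −4jlL²/(π²(j² − l²)²) for j + l odd, ∫x²·sin(jπx/L)·sin(lπx/L) dx = (−1)^(j+l)·4jlL³/(π²(j² − l²)²); higher powers the same way via product-to-sum and parts.
State is unnormalized: ∫|ψ|² dx = 11.845, and ∫ψ*·V(x)·ψ dx = -42.267, so ⟨V⟩ = -42.267 / 11.845.
⟨V⟩ = -3.5685.

-3.569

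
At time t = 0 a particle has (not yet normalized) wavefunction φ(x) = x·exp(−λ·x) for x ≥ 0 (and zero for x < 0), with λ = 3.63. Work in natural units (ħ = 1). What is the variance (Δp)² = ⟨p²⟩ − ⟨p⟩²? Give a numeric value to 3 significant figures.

Compute ⟨p⟩ and ⟨p²⟩ separately; (Δp)² = ⟨p²⟩ − ⟨p⟩².
Differentiate x·exp(−λ·x) with the product rule; every integrand then reduces to terms xʲ·e^(−2λx) on [0, ∞), with ∫₀^∞ xʲ·e^(−2λx) dx = j!/(2λ)^(j+1).
Normalization: ∫|φ|² dx = 0.0052266.
⟨p⟩ = 0.0000 and ⟨p²⟩ = 13.177.
(Δp)² = 13.177 − (0.0000)² = 13.177.

13.2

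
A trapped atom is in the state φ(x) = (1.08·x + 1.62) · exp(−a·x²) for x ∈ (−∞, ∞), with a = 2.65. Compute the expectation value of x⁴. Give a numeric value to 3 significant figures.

0.0310

⟨x⁴⟩ = ∫ x⁴·|φ|² dx / ∫|φ|² dx (integrals over the domain).
Expand each integrand as polynomial × e^(−2ax²) and use ∫x^(2j)·e^(−2ax²) dx = (2j−1)!!/(4a)^j · √(π/(2a)), odd powers → 0; here √(π/(2a)) = 0.76990.
State is unnormalized: ∫|φ|² dx = 2.1053, and ∫φ*·x⁴·φ dx = 0.065258, so ⟨x⁴⟩ = 0.065258 / 2.1053.
⟨x⁴⟩ = 0.030998.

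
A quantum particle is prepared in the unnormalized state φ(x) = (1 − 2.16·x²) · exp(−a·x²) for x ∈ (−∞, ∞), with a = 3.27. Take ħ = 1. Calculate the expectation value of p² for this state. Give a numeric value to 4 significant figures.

p² φ = −ħ² d²φ/dx²; ⟨p²⟩ = −ħ² ∫ φ*·φ'' dx / ∫|φ|² dx.
Expand each integrand as polynomial × e^(−2ax²) and use ∫x^(2j)·e^(−2ax²) dx = (2j−1)!!/(4a)^j · √(π/(2a)), odd powers → 0; here √(π/(2a)) = 0.69308. Differentiate with the product rule, d/dx e^(−ax²) = −2ax·e^(−ax²).
State is unnormalized: ∫|φ|² dx = 0.52088, and ∫φ*·(−ħ² φ'') dx = 3.4476, so ⟨p²⟩ = 3.4476 / 0.52088.
⟨p²⟩ = 6.6187.

6.619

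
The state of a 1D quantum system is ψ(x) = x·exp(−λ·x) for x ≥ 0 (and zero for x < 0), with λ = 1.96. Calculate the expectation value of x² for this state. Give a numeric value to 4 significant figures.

0.7809

⟨x²⟩ = ∫ x²·|ψ|² dx / ∫|ψ|² dx (integrals over the domain).
Every integrand reduces to terms xʲ·e^(−2λx) on [0, ∞); use ∫₀^∞ xʲ·e^(−2λx) dx = j!/(2λ)^(j+1).
State is unnormalized: ∫|ψ|² dx = 0.033203, and ∫ψ*·x²·ψ dx = 0.025929, so ⟨x²⟩ = 0.025929 / 0.033203.
⟨x²⟩ = 0.78092.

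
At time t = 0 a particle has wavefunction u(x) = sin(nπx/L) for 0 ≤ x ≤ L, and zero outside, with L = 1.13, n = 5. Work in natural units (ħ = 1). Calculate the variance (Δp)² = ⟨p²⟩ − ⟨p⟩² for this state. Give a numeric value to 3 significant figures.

Compute ⟨p⟩ and ⟨p²⟩ separately; (Δp)² = ⟨p²⟩ − ⟨p⟩².
d/dx sin(nπx/L) = (nπ/L)·cos(nπx/L) and d²/dx² sin(nπx/L) = −(nπ/L)²·sin(nπx/L); on 0 ≤ x ≤ L, ∫sin²(nπx/L) dx = L/2 and ∫sin(nπx/L)·cos(nπx/L) dx = 0.
Normalization: ∫|u|² dx = 0.56500.
⟨p⟩ = 0.0000 and ⟨p²⟩ = 193.23.
(Δp)² = 193.23 − (0.0000)² = 193.23.

193.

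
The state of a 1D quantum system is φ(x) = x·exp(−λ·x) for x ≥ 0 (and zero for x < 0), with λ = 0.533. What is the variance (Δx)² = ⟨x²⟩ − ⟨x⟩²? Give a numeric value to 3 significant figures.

2.64

Compute ⟨x⟩ and ⟨x²⟩ separately, then (Δx)² = ⟨x²⟩ − ⟨x⟩².
Every integrand reduces to terms xʲ·e^(−2λx) on [0, ∞); use ∫₀^∞ xʲ·e^(−2λx) dx = j!/(2λ)^(j+1).
Normalization: ∫|φ|² dx = 1.6510.
⟨x⟩ = 2.8143 and ⟨x²⟩ = 10.560.
(Δx)² = 10.560 − (2.8143)² = 2.6400.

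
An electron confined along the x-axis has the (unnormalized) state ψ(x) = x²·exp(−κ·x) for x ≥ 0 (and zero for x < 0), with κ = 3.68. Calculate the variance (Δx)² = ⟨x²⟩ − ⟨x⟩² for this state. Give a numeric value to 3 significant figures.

Compute ⟨x⟩ and ⟨x²⟩ separately, then (Δx)² = ⟨x²⟩ − ⟨x⟩².
Every integrand reduces to terms xʲ·e^(−2κx) on [0, ∞); use ∫₀^∞ xʲ·e^(−2κx) dx = j!/(2κ)^(j+1).
Normalization: ∫|ψ|² dx = 0.0011113.
⟨x⟩ = 0.67935 and ⟨x²⟩ = 0.55382.
(Δx)² = 0.55382 − (0.67935)² = 0.092303.

0.0923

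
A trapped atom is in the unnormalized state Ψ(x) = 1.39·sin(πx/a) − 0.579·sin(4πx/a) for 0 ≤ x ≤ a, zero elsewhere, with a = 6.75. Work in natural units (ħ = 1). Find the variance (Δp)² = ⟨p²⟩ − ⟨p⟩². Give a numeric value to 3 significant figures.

Compute ⟨p⟩ and ⟨p²⟩ separately; (Δp)² = ⟨p²⟩ − ⟨p⟩².
d²/dx² sin(jπx/a) = −(jπ/a)²·sin(jπx/a); on 0 ≤ x ≤ a, ∫sin²(jπx/a) dx = a/2 and ∫sin(jπx/a)·sin(lπx/a) dx = 0 for j ≠ l, so only diagonal terms survive in ∫|Ψ|² and ∫Ψ·Ψ″; ∫Ψ·Ψ′ dx = [Ψ²/2] between the walls = 0.
Normalization: ∫|Ψ|² dx = 7.6523.
⟨p⟩ = 0.0000 and ⟨p²⟩ = 0.69704.
(Δp)² = 0.69704 − (0.0000)² = 0.69704.

0.697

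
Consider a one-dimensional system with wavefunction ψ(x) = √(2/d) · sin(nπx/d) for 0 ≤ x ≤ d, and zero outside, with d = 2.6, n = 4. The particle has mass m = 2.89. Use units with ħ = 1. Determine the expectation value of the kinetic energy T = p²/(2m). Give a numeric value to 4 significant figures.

T = −(ħ²/2m) d²/dx², so ⟨T⟩ = −(ħ²/2m) ∫ ψ*·ψ'' dx; with m = 2.89.
d/dx sin(nπx/d) = (nπ/d)·cos(nπx/d) and d²/dx² sin(nπx/d) = −(nπ/d)²·sin(nπx/d); on 0 ≤ x ≤ d, ∫sin²(nπx/d) dx = d/2 and ∫sin(nπx/d)·cos(nπx/d) dx = 0.
⟨T⟩ = 4.0415.

4.042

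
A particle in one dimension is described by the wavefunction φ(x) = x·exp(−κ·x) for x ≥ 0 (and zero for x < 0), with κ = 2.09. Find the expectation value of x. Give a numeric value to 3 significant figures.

⟨x⟩ = ∫ x·|φ|² dx / ∫|φ|² dx (integrals over the domain).
Every integrand reduces to terms xʲ·e^(−2κx) on [0, ∞); use ∫₀^∞ xʲ·e^(−2κx) dx = j!/(2κ)^(j+1).
State is unnormalized: ∫|φ|² dx = 0.027384, and ∫φ*·x·φ dx = 0.019654, so ⟨x⟩ = 0.019654 / 0.027384.
⟨x⟩ = 0.71770.

0.718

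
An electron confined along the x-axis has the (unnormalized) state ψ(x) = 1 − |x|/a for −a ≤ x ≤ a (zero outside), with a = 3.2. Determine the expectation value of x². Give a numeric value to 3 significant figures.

1.02

⟨x²⟩ = ∫ x²·|ψ|² dx / ∫|ψ|² dx (integrals over the domain).
ψ is even, so ∫ over [−a, a] = 2∫₀ᵃ with ψ = 1 − x/a there: ∫₀ᵃ (1 − x/a)² dx = a/3, ∫₀ᵃ x²(1 − x/a)² dx = a³/30, ∫₀ᵃ x⁴(1 − x/a)² dx = a⁵/105.
State is unnormalized: ∫|ψ|² dx = 2.1333, and ∫ψ*·x²·ψ dx = 2.1845, so ⟨x²⟩ = 2.1845 / 2.1333.
⟨x²⟩ = 1.0240.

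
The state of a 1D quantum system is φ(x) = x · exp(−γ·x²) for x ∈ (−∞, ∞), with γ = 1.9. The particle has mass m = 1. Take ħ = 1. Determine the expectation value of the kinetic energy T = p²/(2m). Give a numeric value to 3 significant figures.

T = −(ħ²/2m) d²/dx², so ⟨T⟩ = −(ħ²/2m) ∫ φ*·φ'' dx / ∫|φ|² dx; with m = 1.
Expand each integrand as polynomial × e^(−2γx²) and use ∫x^(2j)·e^(−2γx²) dx = (2j−1)!!/(4γ)^j · √(π/(2γ)), odd powers → 0; here √(π/(2γ)) = 0.90925. Differentiate with the product rule, d/dx e^(−γx²) = −2γx·e^(−γx²).
State is unnormalized: ∫|φ|² dx = 0.11964, and ∫φ*·(−ħ²/2m · φ'') dx = 0.34097, so ⟨T⟩ = 0.34097 / 0.11964.
⟨T⟩ = 2.8500.

2.85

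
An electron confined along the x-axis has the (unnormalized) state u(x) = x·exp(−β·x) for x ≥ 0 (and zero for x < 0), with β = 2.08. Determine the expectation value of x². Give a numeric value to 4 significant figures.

⟨x²⟩ = ∫ x²·|u|² dx / ∫|u|² dx (integrals over the domain).
Every integrand reduces to terms xʲ·e^(−2βx) on [0, ∞); use ∫₀^∞ xʲ·e^(−2βx) dx = j!/(2β)^(j+1).
State is unnormalized: ∫|u|² dx = 0.027781, and ∫u*·x²·u dx = 0.019264, so ⟨x²⟩ = 0.019264 / 0.027781.
⟨x²⟩ = 0.69342.

0.6934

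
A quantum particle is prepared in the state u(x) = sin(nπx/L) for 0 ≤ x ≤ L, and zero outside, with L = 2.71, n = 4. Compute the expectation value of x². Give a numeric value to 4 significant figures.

⟨x²⟩ = ∫ x²·|u|² dx / ∫|u|² dx (integrals over the domain).
With sin²θ = (1 − cos2θ)/2 on 0 ≤ x ≤ L: ∫sin²(nπx/L) dx = L/2, ∫x·sin²(nπx/L) dx = L²/4, ∫x²·sin²(nπx/L) dx = L³·(1/6 − 1/(4n²π²)); higher powers xᵏ the same way, integrating xᵏ·cos(2nπx/L) by parts.
State is unnormalized: ∫|u|² dx = 1.3550, and ∫u*·x²·u dx = 3.2856, so ⟨x²⟩ = 3.2856 / 1.3550.
⟨x²⟩ = 2.4248.

2.425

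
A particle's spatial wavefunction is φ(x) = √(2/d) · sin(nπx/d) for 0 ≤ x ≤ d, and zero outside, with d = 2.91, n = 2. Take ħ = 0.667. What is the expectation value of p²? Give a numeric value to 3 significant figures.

2.07

p² φ = −ħ² d²φ/dx²; ⟨p²⟩ = −ħ² ∫ φ*·φ'' dx.
d/dx sin(nπx/d) = (nπ/d)·cos(nπx/d) and d²/dx² sin(nπx/d) = −(nπ/d)²·sin(nπx/d); on 0 ≤ x ≤ d, ∫sin²(nπx/d) dx = d/2 and ∫sin(nπx/d)·cos(nπx/d) dx = 0.
⟨p²⟩ = 2.0741.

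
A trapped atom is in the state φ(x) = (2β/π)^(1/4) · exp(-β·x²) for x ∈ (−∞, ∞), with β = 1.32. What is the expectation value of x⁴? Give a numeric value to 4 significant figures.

0.1076

⟨x⁴⟩ = ∫ x⁴·|φ|² dx (integrals over the domain).
Gaussian moments: ∫x^(2j)·e^(−2βx²) dx = (2j−1)!!/(4β)^j · √(π/(2β)), odd powers integrate to 0; here √(π/(2β)) = 1.0909.
⟨x⁴⟩ = 0.10761.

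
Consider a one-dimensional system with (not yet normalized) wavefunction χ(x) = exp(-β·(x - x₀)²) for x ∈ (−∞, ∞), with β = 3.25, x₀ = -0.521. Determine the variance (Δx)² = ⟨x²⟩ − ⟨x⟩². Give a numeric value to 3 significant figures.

0.0769

Compute ⟨x⟩ and ⟨x²⟩ separately, then (Δx)² = ⟨x²⟩ − ⟨x⟩².
Gaussian moments (u = x − x₀): ∫u^(2j)·e^(−2βu²) du = (2j−1)!!/(4β)^j · √(π/(2β)), odd powers integrate to 0; here √(π/(2β)) = 0.69521.
Normalization: ∫|χ|² dx = 0.69521.
⟨x⟩ = -0.52100 and ⟨x²⟩ = 0.34836.
(Δx)² = 0.34836 − (-0.52100)² = 0.076923.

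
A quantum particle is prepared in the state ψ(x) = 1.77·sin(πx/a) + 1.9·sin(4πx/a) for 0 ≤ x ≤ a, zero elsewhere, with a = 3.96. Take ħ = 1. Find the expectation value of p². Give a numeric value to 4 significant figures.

p² ψ = −ħ² d²ψ/dx²; ⟨p²⟩ = −ħ² ∫ ψ*·ψ'' dx / ∫|ψ|² dx.
d²/dx² sin(jπx/a) = −(jπ/a)²·sin(jπx/a); on 0 ≤ x ≤ a, ∫sin²(jπx/a) dx = a/2 and ∫sin(jπx/a)·sin(lπx/a) dx = 0 for j ≠ l, so only diagonal terms survive in ∫|ψ|² and ∫ψ·ψ″; ∫ψ·ψ′ dx = [ψ²/2] between the walls = 0.
State is unnormalized: ∫|ψ|² dx = 13.351, and ∫ψ*·(−ħ² ψ'') dx = 75.882, so ⟨p²⟩ = 75.882 / 13.351.
⟨p²⟩ = 5.6837.

5.684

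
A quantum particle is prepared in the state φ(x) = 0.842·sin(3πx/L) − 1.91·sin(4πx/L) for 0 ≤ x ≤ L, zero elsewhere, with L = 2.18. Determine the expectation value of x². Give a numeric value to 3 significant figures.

2.26

⟨x²⟩ = ∫ x²·|φ|² dx / ∫|φ|² dx (integrals over the domain).
On 0 ≤ x ≤ L (j ≠ l): ∫sin²(jπx/L) dx = L/2, ∫sin(jπx/L)·sin(lπx/L) dx = 0; diagonal moments ∫x·sin²(jπx/L) dx = L²/4, ∫x²·sin²(jπx/L) dx = L³·(1/6 − 1/(4j²π²)); cross terms ∫x·sin(jπx/L)·sin(lπx/L) dx = 0 for j + l even and −4jlL²/(π²(j² − l²)²) for j + l odd, ∫x²·sin(jπx/L)·sin(lπx/L) dx = (−1)^(j+l)·4jlL³/(π²(j² − l²)²); higher powers the same way via product-to-sum and parts.
State is unnormalized: ∫|φ|² dx = 4.7492, and ∫φ*·x²·φ dx = 10.750, so ⟨x²⟩ = 10.750 / 4.7492.
⟨x²⟩ = 2.2636.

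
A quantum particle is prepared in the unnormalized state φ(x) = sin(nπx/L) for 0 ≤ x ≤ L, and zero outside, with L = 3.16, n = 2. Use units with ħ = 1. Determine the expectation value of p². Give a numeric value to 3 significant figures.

3.95

p² φ = −ħ² d²φ/dx²; ⟨p²⟩ = −ħ² ∫ φ*·φ'' dx / ∫|φ|² dx.
d/dx sin(nπx/L) = (nπ/L)·cos(nπx/L) and d²/dx² sin(nπx/L) = −(nπ/L)²·sin(nπx/L); on 0 ≤ x ≤ L, ∫sin²(nπx/L) dx = L/2 and ∫sin(nπx/L)·cos(nπx/L) dx = 0.
State is unnormalized: ∫|φ|² dx = 1.5800, and ∫φ*·(−ħ² φ'') dx = 6.2466, so ⟨p²⟩ = 6.2466 / 1.5800.
⟨p²⟩ = 3.9535.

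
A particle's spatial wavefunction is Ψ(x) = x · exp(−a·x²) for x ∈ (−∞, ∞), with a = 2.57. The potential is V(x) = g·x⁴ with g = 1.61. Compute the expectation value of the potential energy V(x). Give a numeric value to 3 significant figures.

⟨V⟩ = ∫ V(x)·|Ψ|² dx / ∫|Ψ|² dx.
Expand each integrand as polynomial × e^(−2ax²) and use ∫x^(2j)·e^(−2ax²) dx = (2j−1)!!/(4a)^j · √(π/(2a)), odd powers → 0; here √(π/(2a)) = 0.78180.
State is unnormalized: ∫|Ψ|² dx = 0.076050, and ∫Ψ*·V(x)·Ψ dx = 0.017379, so ⟨V⟩ = 0.017379 / 0.076050.
⟨V⟩ = 0.22852.

0.229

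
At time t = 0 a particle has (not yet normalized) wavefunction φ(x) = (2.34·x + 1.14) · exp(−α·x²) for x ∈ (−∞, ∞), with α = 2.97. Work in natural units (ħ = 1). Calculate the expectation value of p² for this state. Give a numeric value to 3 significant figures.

p² φ = −ħ² d²φ/dx²; ⟨p²⟩ = −ħ² ∫ φ*·φ'' dx / ∫|φ|² dx.
Expand each integrand as polynomial × e^(−2αx²) and use ∫x^(2j)·e^(−2αx²) dx = (2j−1)!!/(4α)^j · √(π/(2α)), odd powers → 0; here √(π/(2α)) = 0.72725. Differentiate with the product rule, d/dx e^(−αx²) = −2αx·e^(−αx²).
State is unnormalized: ∫|φ|² dx = 1.2803, and ∫φ*·(−ħ² φ'') dx = 5.7936, so ⟨p²⟩ = 5.7936 / 1.2803.
⟨p²⟩ = 4.5251.

4.53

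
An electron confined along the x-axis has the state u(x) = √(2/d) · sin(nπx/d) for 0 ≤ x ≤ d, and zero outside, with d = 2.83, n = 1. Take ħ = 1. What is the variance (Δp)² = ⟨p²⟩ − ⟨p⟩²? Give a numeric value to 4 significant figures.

Compute ⟨p⟩ and ⟨p²⟩ separately; (Δp)² = ⟨p²⟩ − ⟨p⟩².
d/dx sin(nπx/d) = (nπ/d)·cos(nπx/d) and d²/dx² sin(nπx/d) = −(nπ/d)²·sin(nπx/d); on 0 ≤ x ≤ d, ∫sin²(nπx/d) dx = d/2 and ∫sin(nπx/d)·cos(nπx/d) dx = 0.
⟨p⟩ = 0.0000 and ⟨p²⟩ = 1.2323.
(Δp)² = 1.2323 − (0.0000)² = 1.2323.

1.232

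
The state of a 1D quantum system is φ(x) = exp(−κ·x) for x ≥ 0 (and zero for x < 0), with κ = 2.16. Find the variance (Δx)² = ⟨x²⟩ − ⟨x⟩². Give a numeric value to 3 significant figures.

Compute ⟨x⟩ and ⟨x²⟩ separately, then (Δx)² = ⟨x²⟩ − ⟨x⟩².
Every integrand reduces to terms xʲ·e^(−2κx) on [0, ∞); use ∫₀^∞ xʲ·e^(−2κx) dx = j!/(2κ)^(j+1).
Normalization: ∫|φ|² dx = 0.23148.
⟨x⟩ = 0.23148 and ⟨x²⟩ = 0.10717.
(Δx)² = 0.10717 − (0.23148)² = 0.053584.

0.0536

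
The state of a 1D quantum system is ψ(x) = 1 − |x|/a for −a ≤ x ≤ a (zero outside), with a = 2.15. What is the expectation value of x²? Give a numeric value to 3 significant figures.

0.462

⟨x²⟩ = ∫ x²·|ψ|² dx / ∫|ψ|² dx (integrals over the domain).
ψ is even, so ∫ over [−a, a] = 2∫₀ᵃ with ψ = 1 − x/a there: ∫₀ᵃ (1 − x/a)² dx = a/3, ∫₀ᵃ x²(1 − x/a)² dx = a³/30, ∫₀ᵃ x⁴(1 − x/a)² dx = a⁵/105.
State is unnormalized: ∫|ψ|² dx = 1.4333, and ∫ψ*·x²·ψ dx = 0.66256, so ⟨x²⟩ = 0.66256 / 1.4333.
⟨x²⟩ = 0.46225.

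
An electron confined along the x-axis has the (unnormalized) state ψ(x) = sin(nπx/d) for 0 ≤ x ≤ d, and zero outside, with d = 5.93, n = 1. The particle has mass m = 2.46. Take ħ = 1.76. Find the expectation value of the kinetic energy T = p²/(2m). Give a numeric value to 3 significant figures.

0.177

T = −(ħ²/2m) d²/dx², so ⟨T⟩ = −(ħ²/2m) ∫ ψ*·ψ'' dx / ∫|ψ|² dx; with m = 2.46.
d/dx sin(nπx/d) = (nπ/d)·cos(nπx/d) and d²/dx² sin(nπx/d) = −(nπ/d)²·sin(nπx/d); on 0 ≤ x ≤ d, ∫sin²(nπx/d) dx = d/2 and ∫sin(nπx/d)·cos(nπx/d) dx = 0.
State is unnormalized: ∫|ψ|² dx = 2.9650, and ∫ψ*·(−ħ²/2m · ψ'') dx = 0.52393, so ⟨T⟩ = 0.52393 / 2.9650.
⟨T⟩ = 0.17671.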